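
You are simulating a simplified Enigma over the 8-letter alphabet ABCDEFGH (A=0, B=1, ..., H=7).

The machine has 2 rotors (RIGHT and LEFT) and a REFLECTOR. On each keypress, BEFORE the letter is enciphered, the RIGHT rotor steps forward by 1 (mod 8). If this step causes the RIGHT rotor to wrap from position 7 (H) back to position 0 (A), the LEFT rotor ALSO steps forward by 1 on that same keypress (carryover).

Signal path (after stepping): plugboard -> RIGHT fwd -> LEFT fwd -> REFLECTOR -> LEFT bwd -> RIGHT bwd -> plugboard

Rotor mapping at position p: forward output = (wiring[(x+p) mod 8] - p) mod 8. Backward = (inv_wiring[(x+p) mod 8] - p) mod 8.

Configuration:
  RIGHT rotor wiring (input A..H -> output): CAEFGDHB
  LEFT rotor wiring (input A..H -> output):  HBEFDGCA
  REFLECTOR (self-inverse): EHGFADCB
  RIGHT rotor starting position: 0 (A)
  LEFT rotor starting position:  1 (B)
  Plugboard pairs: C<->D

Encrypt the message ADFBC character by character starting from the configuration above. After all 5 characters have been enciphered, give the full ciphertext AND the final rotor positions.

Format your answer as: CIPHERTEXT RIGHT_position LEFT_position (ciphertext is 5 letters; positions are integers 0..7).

Answer: BCBDA 5 1

Derivation:
Char 1 ('A'): step: R->1, L=1; A->plug->A->R->H->L->G->refl->C->L'->D->R'->B->plug->B
Char 2 ('D'): step: R->2, L=1; D->plug->C->R->E->L->F->refl->D->L'->B->R'->D->plug->C
Char 3 ('F'): step: R->3, L=1; F->plug->F->R->H->L->G->refl->C->L'->D->R'->B->plug->B
Char 4 ('B'): step: R->4, L=1; B->plug->B->R->H->L->G->refl->C->L'->D->R'->C->plug->D
Char 5 ('C'): step: R->5, L=1; C->plug->D->R->F->L->B->refl->H->L'->G->R'->A->plug->A
Final: ciphertext=BCBDA, RIGHT=5, LEFT=1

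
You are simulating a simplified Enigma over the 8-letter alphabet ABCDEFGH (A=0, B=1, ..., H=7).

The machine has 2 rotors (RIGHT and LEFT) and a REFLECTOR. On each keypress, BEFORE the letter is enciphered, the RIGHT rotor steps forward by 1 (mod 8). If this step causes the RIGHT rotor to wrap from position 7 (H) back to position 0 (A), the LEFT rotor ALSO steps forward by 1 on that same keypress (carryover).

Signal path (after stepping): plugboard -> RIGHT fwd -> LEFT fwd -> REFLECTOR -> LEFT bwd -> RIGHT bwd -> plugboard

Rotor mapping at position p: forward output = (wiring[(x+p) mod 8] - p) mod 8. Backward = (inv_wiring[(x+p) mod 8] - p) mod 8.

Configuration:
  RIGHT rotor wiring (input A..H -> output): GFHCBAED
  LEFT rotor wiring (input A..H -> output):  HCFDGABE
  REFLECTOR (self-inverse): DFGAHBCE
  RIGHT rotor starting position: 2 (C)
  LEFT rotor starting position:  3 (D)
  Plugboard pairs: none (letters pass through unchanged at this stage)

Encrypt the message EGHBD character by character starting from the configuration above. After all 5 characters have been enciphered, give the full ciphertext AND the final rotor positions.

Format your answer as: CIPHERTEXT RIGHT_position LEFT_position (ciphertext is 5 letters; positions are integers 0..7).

Answer: DDFAG 7 3

Derivation:
Char 1 ('E'): step: R->3, L=3; E->plug->E->R->A->L->A->refl->D->L'->B->R'->D->plug->D
Char 2 ('G'): step: R->4, L=3; G->plug->G->R->D->L->G->refl->C->L'->H->R'->D->plug->D
Char 3 ('H'): step: R->5, L=3; H->plug->H->R->E->L->B->refl->F->L'->C->R'->F->plug->F
Char 4 ('B'): step: R->6, L=3; B->plug->B->R->F->L->E->refl->H->L'->G->R'->A->plug->A
Char 5 ('D'): step: R->7, L=3; D->plug->D->R->A->L->A->refl->D->L'->B->R'->G->plug->G
Final: ciphertext=DDFAG, RIGHT=7, LEFT=3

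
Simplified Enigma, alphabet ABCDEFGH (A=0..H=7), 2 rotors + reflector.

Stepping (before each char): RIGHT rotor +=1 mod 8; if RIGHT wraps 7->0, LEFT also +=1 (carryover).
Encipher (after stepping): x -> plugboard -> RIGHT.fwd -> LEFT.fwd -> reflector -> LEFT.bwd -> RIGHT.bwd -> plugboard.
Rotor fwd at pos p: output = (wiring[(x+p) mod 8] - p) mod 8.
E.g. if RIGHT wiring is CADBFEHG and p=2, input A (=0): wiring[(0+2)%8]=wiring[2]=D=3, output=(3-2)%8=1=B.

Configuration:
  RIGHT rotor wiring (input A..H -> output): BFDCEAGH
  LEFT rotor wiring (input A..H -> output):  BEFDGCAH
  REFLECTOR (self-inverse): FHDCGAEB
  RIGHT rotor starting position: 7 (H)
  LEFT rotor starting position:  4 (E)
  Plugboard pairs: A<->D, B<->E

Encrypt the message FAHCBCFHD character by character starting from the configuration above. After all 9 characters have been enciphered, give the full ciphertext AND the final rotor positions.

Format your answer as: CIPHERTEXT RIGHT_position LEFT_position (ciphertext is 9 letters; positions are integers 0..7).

Char 1 ('F'): step: R->0, L->5 (L advanced); F->plug->F->R->A->L->F->refl->A->L'->F->R'->B->plug->E
Char 2 ('A'): step: R->1, L=5; A->plug->D->R->D->L->E->refl->G->L'->G->R'->G->plug->G
Char 3 ('H'): step: R->2, L=5; H->plug->H->R->D->L->E->refl->G->L'->G->R'->D->plug->A
Char 4 ('C'): step: R->3, L=5; C->plug->C->R->F->L->A->refl->F->L'->A->R'->H->plug->H
Char 5 ('B'): step: R->4, L=5; B->plug->E->R->F->L->A->refl->F->L'->A->R'->A->plug->D
Char 6 ('C'): step: R->5, L=5; C->plug->C->R->C->L->C->refl->D->L'->B->R'->B->plug->E
Char 7 ('F'): step: R->6, L=5; F->plug->F->R->E->L->H->refl->B->L'->H->R'->D->plug->A
Char 8 ('H'): step: R->7, L=5; H->plug->H->R->H->L->B->refl->H->L'->E->R'->D->plug->A
Char 9 ('D'): step: R->0, L->6 (L advanced); D->plug->A->R->B->L->B->refl->H->L'->E->R'->E->plug->B
Final: ciphertext=EGAHDEAAB, RIGHT=0, LEFT=6

Answer: EGAHDEAAB 0 6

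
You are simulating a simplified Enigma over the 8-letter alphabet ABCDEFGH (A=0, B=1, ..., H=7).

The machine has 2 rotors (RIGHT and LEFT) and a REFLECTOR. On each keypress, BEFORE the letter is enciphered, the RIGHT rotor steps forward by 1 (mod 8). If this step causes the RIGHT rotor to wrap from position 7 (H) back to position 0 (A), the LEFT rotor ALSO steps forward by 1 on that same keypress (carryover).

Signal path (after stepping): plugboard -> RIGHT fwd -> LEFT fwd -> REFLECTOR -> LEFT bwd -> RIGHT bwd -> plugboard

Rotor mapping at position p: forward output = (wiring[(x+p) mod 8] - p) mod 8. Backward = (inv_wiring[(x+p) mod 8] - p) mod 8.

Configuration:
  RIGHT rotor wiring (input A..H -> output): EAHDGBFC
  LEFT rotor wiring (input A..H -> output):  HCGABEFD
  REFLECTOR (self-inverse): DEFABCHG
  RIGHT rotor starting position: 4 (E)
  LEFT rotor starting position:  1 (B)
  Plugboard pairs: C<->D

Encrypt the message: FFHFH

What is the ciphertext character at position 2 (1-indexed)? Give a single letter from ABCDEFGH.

Char 1 ('F'): step: R->5, L=1; F->plug->F->R->C->L->H->refl->G->L'->H->R'->D->plug->C
Char 2 ('F'): step: R->6, L=1; F->plug->F->R->F->L->E->refl->B->L'->A->R'->G->plug->G

G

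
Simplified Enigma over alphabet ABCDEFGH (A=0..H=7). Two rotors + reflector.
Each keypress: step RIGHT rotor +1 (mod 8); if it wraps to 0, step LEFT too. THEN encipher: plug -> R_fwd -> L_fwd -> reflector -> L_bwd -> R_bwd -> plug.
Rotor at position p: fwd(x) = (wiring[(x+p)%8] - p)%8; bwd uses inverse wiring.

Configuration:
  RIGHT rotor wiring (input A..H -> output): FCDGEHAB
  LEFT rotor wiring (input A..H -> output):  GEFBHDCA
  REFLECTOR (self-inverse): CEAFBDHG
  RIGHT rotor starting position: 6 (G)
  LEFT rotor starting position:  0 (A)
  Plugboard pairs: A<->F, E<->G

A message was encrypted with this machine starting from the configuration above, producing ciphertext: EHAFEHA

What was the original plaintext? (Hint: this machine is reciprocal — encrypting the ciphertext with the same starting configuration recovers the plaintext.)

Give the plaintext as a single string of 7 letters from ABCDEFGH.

Char 1 ('E'): step: R->7, L=0; E->plug->G->R->A->L->G->refl->H->L'->E->R'->D->plug->D
Char 2 ('H'): step: R->0, L->1 (L advanced); H->plug->H->R->B->L->E->refl->B->L'->F->R'->A->plug->F
Char 3 ('A'): step: R->1, L=1; A->plug->F->R->H->L->F->refl->D->L'->A->R'->G->plug->E
Char 4 ('F'): step: R->2, L=1; F->plug->A->R->B->L->E->refl->B->L'->F->R'->D->plug->D
Char 5 ('E'): step: R->3, L=1; E->plug->G->R->H->L->F->refl->D->L'->A->R'->H->plug->H
Char 6 ('H'): step: R->4, L=1; H->plug->H->R->C->L->A->refl->C->L'->E->R'->C->plug->C
Char 7 ('A'): step: R->5, L=1; A->plug->F->R->G->L->H->refl->G->L'->D->R'->B->plug->B

Answer: DFEDHCB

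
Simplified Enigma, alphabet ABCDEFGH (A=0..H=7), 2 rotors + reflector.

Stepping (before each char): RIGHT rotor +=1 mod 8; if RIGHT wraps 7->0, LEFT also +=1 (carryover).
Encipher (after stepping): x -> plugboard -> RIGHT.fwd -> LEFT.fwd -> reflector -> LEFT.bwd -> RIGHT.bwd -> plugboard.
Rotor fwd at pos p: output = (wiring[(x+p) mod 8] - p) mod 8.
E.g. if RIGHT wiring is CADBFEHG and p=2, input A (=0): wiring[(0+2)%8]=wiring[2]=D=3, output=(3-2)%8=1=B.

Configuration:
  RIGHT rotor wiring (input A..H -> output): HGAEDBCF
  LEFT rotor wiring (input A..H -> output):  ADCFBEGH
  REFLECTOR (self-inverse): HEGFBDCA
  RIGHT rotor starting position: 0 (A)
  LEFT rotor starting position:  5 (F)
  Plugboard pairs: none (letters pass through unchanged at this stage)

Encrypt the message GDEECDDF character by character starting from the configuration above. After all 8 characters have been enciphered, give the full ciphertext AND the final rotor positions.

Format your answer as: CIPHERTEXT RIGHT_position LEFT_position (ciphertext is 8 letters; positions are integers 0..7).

Answer: DCFBHFCD 0 6

Derivation:
Char 1 ('G'): step: R->1, L=5; G->plug->G->R->E->L->G->refl->C->L'->C->R'->D->plug->D
Char 2 ('D'): step: R->2, L=5; D->plug->D->R->H->L->E->refl->B->L'->B->R'->C->plug->C
Char 3 ('E'): step: R->3, L=5; E->plug->E->R->C->L->C->refl->G->L'->E->R'->F->plug->F
Char 4 ('E'): step: R->4, L=5; E->plug->E->R->D->L->D->refl->F->L'->F->R'->B->plug->B
Char 5 ('C'): step: R->5, L=5; C->plug->C->R->A->L->H->refl->A->L'->G->R'->H->plug->H
Char 6 ('D'): step: R->6, L=5; D->plug->D->R->A->L->H->refl->A->L'->G->R'->F->plug->F
Char 7 ('D'): step: R->7, L=5; D->plug->D->R->B->L->B->refl->E->L'->H->R'->C->plug->C
Char 8 ('F'): step: R->0, L->6 (L advanced); F->plug->F->R->B->L->B->refl->E->L'->E->R'->D->plug->D
Final: ciphertext=DCFBHFCD, RIGHT=0, LEFT=6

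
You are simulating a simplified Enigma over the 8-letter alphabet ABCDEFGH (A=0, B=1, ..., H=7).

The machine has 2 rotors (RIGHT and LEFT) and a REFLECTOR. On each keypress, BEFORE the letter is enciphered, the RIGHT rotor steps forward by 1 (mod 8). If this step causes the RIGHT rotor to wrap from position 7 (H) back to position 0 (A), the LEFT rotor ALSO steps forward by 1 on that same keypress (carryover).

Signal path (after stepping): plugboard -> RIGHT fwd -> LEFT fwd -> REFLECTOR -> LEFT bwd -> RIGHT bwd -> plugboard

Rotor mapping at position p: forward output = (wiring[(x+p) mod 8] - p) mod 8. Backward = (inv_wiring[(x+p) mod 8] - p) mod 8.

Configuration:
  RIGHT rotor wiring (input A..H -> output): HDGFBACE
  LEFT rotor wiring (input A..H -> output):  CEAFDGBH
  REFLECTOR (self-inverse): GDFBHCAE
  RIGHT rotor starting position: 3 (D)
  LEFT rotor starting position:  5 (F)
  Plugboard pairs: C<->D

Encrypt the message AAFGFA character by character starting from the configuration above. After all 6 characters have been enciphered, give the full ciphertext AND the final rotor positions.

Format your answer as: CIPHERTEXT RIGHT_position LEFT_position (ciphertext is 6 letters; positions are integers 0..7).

Char 1 ('A'): step: R->4, L=5; A->plug->A->R->F->L->D->refl->B->L'->A->R'->D->plug->C
Char 2 ('A'): step: R->5, L=5; A->plug->A->R->D->L->F->refl->C->L'->C->R'->D->plug->C
Char 3 ('F'): step: R->6, L=5; F->plug->F->R->H->L->G->refl->A->L'->G->R'->B->plug->B
Char 4 ('G'): step: R->7, L=5; G->plug->G->R->B->L->E->refl->H->L'->E->R'->C->plug->D
Char 5 ('F'): step: R->0, L->6 (L advanced); F->plug->F->R->A->L->D->refl->B->L'->B->R'->E->plug->E
Char 6 ('A'): step: R->1, L=6; A->plug->A->R->C->L->E->refl->H->L'->F->R'->B->plug->B
Final: ciphertext=CCBDEB, RIGHT=1, LEFT=6

Answer: CCBDEB 1 6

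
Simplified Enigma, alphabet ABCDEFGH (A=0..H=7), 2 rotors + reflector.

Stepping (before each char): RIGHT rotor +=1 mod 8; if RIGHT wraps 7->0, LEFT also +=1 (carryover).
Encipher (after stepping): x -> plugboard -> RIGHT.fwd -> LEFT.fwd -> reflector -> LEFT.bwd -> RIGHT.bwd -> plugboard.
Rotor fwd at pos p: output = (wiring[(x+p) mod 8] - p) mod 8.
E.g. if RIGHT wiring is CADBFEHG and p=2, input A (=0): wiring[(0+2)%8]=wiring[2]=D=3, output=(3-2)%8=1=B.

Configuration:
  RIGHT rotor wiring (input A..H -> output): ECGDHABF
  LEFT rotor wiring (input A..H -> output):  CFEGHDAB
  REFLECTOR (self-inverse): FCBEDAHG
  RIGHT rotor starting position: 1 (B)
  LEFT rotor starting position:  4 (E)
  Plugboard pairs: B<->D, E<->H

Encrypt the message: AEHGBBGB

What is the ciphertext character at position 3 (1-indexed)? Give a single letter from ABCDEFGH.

Char 1 ('A'): step: R->2, L=4; A->plug->A->R->E->L->G->refl->H->L'->B->R'->B->plug->D
Char 2 ('E'): step: R->3, L=4; E->plug->H->R->D->L->F->refl->A->L'->G->R'->D->plug->B
Char 3 ('H'): step: R->4, L=4; H->plug->E->R->A->L->D->refl->E->L'->C->R'->G->plug->G

G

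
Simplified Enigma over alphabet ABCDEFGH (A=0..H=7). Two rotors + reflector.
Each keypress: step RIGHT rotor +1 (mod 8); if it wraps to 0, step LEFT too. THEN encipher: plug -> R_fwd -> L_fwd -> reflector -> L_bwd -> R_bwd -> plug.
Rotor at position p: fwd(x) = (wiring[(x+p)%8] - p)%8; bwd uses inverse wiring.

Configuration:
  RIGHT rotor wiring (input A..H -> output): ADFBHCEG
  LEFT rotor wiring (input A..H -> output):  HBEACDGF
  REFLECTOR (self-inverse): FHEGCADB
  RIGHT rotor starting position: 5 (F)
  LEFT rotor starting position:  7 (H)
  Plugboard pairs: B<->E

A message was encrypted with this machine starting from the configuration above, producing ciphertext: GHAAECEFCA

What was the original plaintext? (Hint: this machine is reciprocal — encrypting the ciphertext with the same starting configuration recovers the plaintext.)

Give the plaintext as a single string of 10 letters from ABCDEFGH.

Char 1 ('G'): step: R->6, L=7; G->plug->G->R->B->L->A->refl->F->L'->D->R'->F->plug->F
Char 2 ('H'): step: R->7, L=7; H->plug->H->R->F->L->D->refl->G->L'->A->R'->F->plug->F
Char 3 ('A'): step: R->0, L->0 (L advanced); A->plug->A->R->A->L->H->refl->B->L'->B->R'->D->plug->D
Char 4 ('A'): step: R->1, L=0; A->plug->A->R->C->L->E->refl->C->L'->E->R'->B->plug->E
Char 5 ('E'): step: R->2, L=0; E->plug->B->R->H->L->F->refl->A->L'->D->R'->A->plug->A
Char 6 ('C'): step: R->3, L=0; C->plug->C->R->H->L->F->refl->A->L'->D->R'->E->plug->B
Char 7 ('E'): step: R->4, L=0; E->plug->B->R->G->L->G->refl->D->L'->F->R'->H->plug->H
Char 8 ('F'): step: R->5, L=0; F->plug->F->R->A->L->H->refl->B->L'->B->R'->C->plug->C
Char 9 ('C'): step: R->6, L=0; C->plug->C->R->C->L->E->refl->C->L'->E->R'->H->plug->H
Char 10 ('A'): step: R->7, L=0; A->plug->A->R->H->L->F->refl->A->L'->D->R'->G->plug->G

Answer: FFDEABHCHG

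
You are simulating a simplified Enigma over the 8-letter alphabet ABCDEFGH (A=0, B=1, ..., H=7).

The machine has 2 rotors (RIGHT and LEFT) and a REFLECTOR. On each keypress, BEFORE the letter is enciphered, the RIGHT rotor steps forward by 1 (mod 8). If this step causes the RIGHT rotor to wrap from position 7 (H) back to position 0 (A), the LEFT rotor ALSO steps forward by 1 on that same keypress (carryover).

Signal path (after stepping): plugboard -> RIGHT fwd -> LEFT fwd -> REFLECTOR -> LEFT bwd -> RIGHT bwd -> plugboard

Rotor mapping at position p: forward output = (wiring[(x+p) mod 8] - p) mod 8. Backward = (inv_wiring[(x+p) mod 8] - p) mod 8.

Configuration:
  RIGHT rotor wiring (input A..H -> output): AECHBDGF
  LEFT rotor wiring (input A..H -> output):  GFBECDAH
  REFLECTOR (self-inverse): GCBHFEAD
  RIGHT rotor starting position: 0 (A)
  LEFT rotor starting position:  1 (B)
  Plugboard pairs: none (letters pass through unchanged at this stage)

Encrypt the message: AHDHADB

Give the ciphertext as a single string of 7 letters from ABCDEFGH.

Answer: GBAEBFA

Derivation:
Char 1 ('A'): step: R->1, L=1; A->plug->A->R->D->L->B->refl->C->L'->E->R'->G->plug->G
Char 2 ('H'): step: R->2, L=1; H->plug->H->R->C->L->D->refl->H->L'->F->R'->B->plug->B
Char 3 ('D'): step: R->3, L=1; D->plug->D->R->D->L->B->refl->C->L'->E->R'->A->plug->A
Char 4 ('H'): step: R->4, L=1; H->plug->H->R->D->L->B->refl->C->L'->E->R'->E->plug->E
Char 5 ('A'): step: R->5, L=1; A->plug->A->R->G->L->G->refl->A->L'->B->R'->B->plug->B
Char 6 ('D'): step: R->6, L=1; D->plug->D->R->G->L->G->refl->A->L'->B->R'->F->plug->F
Char 7 ('B'): step: R->7, L=1; B->plug->B->R->B->L->A->refl->G->L'->G->R'->A->plug->A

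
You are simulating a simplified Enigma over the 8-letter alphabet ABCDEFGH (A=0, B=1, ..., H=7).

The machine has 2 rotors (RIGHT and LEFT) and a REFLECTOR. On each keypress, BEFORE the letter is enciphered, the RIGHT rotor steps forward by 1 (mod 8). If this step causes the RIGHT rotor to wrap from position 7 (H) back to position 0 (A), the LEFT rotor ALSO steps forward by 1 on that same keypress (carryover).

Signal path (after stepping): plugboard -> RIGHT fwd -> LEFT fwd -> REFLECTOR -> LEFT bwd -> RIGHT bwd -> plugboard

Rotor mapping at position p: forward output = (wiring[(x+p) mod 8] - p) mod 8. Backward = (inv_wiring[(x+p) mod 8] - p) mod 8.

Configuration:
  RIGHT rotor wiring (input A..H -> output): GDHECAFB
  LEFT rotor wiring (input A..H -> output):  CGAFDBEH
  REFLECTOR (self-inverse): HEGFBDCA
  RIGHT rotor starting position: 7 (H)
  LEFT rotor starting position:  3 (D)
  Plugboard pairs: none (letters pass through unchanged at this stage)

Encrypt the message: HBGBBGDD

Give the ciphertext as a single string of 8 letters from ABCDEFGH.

Answer: BEAEDEGA

Derivation:
Char 1 ('H'): step: R->0, L->4 (L advanced); H->plug->H->R->B->L->F->refl->D->L'->D->R'->B->plug->B
Char 2 ('B'): step: R->1, L=4; B->plug->B->R->G->L->E->refl->B->L'->H->R'->E->plug->E
Char 3 ('G'): step: R->2, L=4; G->plug->G->R->E->L->G->refl->C->L'->F->R'->A->plug->A
Char 4 ('B'): step: R->3, L=4; B->plug->B->R->H->L->B->refl->E->L'->G->R'->E->plug->E
Char 5 ('B'): step: R->4, L=4; B->plug->B->R->E->L->G->refl->C->L'->F->R'->D->plug->D
Char 6 ('G'): step: R->5, L=4; G->plug->G->R->H->L->B->refl->E->L'->G->R'->E->plug->E
Char 7 ('D'): step: R->6, L=4; D->plug->D->R->F->L->C->refl->G->L'->E->R'->G->plug->G
Char 8 ('D'): step: R->7, L=4; D->plug->D->R->A->L->H->refl->A->L'->C->R'->A->plug->A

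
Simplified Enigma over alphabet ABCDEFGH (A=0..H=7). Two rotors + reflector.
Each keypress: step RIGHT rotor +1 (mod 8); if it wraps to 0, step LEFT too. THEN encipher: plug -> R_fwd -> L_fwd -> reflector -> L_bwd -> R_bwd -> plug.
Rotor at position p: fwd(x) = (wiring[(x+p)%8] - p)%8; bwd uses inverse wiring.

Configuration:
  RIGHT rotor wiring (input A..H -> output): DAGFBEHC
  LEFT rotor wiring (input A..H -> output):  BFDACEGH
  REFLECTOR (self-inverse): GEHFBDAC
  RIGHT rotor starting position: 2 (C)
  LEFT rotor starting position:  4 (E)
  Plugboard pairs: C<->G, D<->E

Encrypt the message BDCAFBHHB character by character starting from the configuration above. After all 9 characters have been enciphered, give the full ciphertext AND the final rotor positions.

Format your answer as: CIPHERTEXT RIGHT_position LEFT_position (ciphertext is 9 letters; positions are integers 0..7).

Char 1 ('B'): step: R->3, L=4; B->plug->B->R->G->L->H->refl->C->L'->C->R'->A->plug->A
Char 2 ('D'): step: R->4, L=4; D->plug->E->R->H->L->E->refl->B->L'->F->R'->A->plug->A
Char 3 ('C'): step: R->5, L=4; C->plug->G->R->A->L->G->refl->A->L'->B->R'->F->plug->F
Char 4 ('A'): step: R->6, L=4; A->plug->A->R->B->L->A->refl->G->L'->A->R'->E->plug->D
Char 5 ('F'): step: R->7, L=4; F->plug->F->R->C->L->C->refl->H->L'->G->R'->E->plug->D
Char 6 ('B'): step: R->0, L->5 (L advanced); B->plug->B->R->A->L->H->refl->C->L'->C->R'->H->plug->H
Char 7 ('H'): step: R->1, L=5; H->plug->H->R->C->L->C->refl->H->L'->A->R'->D->plug->E
Char 8 ('H'): step: R->2, L=5; H->plug->H->R->G->L->D->refl->F->L'->H->R'->C->plug->G
Char 9 ('B'): step: R->3, L=5; B->plug->B->R->G->L->D->refl->F->L'->H->R'->E->plug->D
Final: ciphertext=AAFDDHEGD, RIGHT=3, LEFT=5

Answer: AAFDDHEGD 3 5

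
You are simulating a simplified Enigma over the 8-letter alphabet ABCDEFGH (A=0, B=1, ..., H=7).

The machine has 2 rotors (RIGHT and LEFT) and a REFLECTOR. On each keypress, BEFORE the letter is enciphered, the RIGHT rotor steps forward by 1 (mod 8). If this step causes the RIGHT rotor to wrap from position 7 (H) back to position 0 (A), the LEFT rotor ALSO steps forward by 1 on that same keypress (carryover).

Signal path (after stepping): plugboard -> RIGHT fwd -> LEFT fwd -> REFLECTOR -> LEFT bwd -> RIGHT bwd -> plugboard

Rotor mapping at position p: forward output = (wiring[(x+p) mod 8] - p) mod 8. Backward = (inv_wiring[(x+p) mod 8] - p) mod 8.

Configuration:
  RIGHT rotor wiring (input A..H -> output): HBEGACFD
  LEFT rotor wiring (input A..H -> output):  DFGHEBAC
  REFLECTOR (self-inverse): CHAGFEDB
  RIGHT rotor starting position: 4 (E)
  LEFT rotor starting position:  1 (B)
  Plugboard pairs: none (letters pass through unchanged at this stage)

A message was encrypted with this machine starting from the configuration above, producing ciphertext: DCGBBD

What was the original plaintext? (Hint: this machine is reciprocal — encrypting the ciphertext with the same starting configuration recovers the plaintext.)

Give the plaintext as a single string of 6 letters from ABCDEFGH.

Char 1 ('D'): step: R->5, L=1; D->plug->D->R->C->L->G->refl->D->L'->D->R'->H->plug->H
Char 2 ('C'): step: R->6, L=1; C->plug->C->R->B->L->F->refl->E->L'->A->R'->F->plug->F
Char 3 ('G'): step: R->7, L=1; G->plug->G->R->D->L->D->refl->G->L'->C->R'->C->plug->C
Char 4 ('B'): step: R->0, L->2 (L advanced); B->plug->B->R->B->L->F->refl->E->L'->A->R'->E->plug->E
Char 5 ('B'): step: R->1, L=2; B->plug->B->R->D->L->H->refl->B->L'->G->R'->H->plug->H
Char 6 ('D'): step: R->2, L=2; D->plug->D->R->A->L->E->refl->F->L'->B->R'->F->plug->F

Answer: HFCEHF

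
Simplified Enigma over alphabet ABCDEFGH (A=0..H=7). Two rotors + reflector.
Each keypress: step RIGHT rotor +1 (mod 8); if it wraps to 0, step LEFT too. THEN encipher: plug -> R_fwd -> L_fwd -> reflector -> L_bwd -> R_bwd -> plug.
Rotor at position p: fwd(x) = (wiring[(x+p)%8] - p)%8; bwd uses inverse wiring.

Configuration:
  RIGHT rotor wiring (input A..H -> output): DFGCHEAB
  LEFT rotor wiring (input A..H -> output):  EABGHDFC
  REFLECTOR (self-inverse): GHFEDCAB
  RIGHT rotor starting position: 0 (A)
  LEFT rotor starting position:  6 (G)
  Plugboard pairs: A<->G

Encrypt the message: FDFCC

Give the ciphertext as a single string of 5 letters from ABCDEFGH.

Answer: ECEFF

Derivation:
Char 1 ('F'): step: R->1, L=6; F->plug->F->R->H->L->F->refl->C->L'->D->R'->E->plug->E
Char 2 ('D'): step: R->2, L=6; D->plug->D->R->C->L->G->refl->A->L'->F->R'->C->plug->C
Char 3 ('F'): step: R->3, L=6; F->plug->F->R->A->L->H->refl->B->L'->G->R'->E->plug->E
Char 4 ('C'): step: R->4, L=6; C->plug->C->R->E->L->D->refl->E->L'->B->R'->F->plug->F
Char 5 ('C'): step: R->5, L=6; C->plug->C->R->E->L->D->refl->E->L'->B->R'->F->plug->F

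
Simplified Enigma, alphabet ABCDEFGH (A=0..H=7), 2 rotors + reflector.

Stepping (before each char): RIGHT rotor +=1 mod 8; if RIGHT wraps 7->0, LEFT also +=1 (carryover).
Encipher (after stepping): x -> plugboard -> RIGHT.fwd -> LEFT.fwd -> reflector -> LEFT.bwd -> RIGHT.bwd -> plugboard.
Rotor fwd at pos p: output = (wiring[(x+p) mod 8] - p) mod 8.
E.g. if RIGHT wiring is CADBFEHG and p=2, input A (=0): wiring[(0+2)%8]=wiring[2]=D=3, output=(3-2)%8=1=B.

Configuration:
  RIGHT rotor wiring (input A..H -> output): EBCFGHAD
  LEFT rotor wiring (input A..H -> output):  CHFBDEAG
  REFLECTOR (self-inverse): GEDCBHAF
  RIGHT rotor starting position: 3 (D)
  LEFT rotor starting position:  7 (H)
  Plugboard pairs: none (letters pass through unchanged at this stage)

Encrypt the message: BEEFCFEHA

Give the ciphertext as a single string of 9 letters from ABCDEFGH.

Answer: AHHBBEHGH

Derivation:
Char 1 ('B'): step: R->4, L=7; B->plug->B->R->D->L->G->refl->A->L'->C->R'->A->plug->A
Char 2 ('E'): step: R->5, L=7; E->plug->E->R->E->L->C->refl->D->L'->B->R'->H->plug->H
Char 3 ('E'): step: R->6, L=7; E->plug->E->R->E->L->C->refl->D->L'->B->R'->H->plug->H
Char 4 ('F'): step: R->7, L=7; F->plug->F->R->H->L->B->refl->E->L'->F->R'->B->plug->B
Char 5 ('C'): step: R->0, L->0 (L advanced); C->plug->C->R->C->L->F->refl->H->L'->B->R'->B->plug->B
Char 6 ('F'): step: R->1, L=0; F->plug->F->R->H->L->G->refl->A->L'->G->R'->E->plug->E
Char 7 ('E'): step: R->2, L=0; E->plug->E->R->G->L->A->refl->G->L'->H->R'->H->plug->H
Char 8 ('H'): step: R->3, L=0; H->plug->H->R->H->L->G->refl->A->L'->G->R'->G->plug->G
Char 9 ('A'): step: R->4, L=0; A->plug->A->R->C->L->F->refl->H->L'->B->R'->H->plug->H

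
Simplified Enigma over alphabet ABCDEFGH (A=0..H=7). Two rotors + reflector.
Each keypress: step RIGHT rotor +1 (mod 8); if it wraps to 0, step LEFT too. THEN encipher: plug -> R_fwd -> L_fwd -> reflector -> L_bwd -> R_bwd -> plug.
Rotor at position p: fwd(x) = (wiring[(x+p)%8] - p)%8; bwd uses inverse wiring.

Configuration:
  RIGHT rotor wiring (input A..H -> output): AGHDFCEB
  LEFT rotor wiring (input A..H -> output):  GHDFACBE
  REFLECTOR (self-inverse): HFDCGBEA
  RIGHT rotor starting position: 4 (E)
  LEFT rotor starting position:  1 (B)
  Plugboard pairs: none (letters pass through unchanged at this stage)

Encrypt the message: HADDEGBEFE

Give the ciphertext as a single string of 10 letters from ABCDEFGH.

Answer: FEAGAEEGGF

Derivation:
Char 1 ('H'): step: R->5, L=1; H->plug->H->R->A->L->G->refl->E->L'->C->R'->F->plug->F
Char 2 ('A'): step: R->6, L=1; A->plug->A->R->G->L->D->refl->C->L'->B->R'->E->plug->E
Char 3 ('D'): step: R->7, L=1; D->plug->D->R->A->L->G->refl->E->L'->C->R'->A->plug->A
Char 4 ('D'): step: R->0, L->2 (L advanced); D->plug->D->R->D->L->A->refl->H->L'->E->R'->G->plug->G
Char 5 ('E'): step: R->1, L=2; E->plug->E->R->B->L->D->refl->C->L'->F->R'->A->plug->A
Char 6 ('G'): step: R->2, L=2; G->plug->G->R->G->L->E->refl->G->L'->C->R'->E->plug->E
Char 7 ('B'): step: R->3, L=2; B->plug->B->R->C->L->G->refl->E->L'->G->R'->E->plug->E
Char 8 ('E'): step: R->4, L=2; E->plug->E->R->E->L->H->refl->A->L'->D->R'->G->plug->G
Char 9 ('F'): step: R->5, L=2; F->plug->F->R->C->L->G->refl->E->L'->G->R'->G->plug->G
Char 10 ('E'): step: R->6, L=2; E->plug->E->R->B->L->D->refl->C->L'->F->R'->F->plug->F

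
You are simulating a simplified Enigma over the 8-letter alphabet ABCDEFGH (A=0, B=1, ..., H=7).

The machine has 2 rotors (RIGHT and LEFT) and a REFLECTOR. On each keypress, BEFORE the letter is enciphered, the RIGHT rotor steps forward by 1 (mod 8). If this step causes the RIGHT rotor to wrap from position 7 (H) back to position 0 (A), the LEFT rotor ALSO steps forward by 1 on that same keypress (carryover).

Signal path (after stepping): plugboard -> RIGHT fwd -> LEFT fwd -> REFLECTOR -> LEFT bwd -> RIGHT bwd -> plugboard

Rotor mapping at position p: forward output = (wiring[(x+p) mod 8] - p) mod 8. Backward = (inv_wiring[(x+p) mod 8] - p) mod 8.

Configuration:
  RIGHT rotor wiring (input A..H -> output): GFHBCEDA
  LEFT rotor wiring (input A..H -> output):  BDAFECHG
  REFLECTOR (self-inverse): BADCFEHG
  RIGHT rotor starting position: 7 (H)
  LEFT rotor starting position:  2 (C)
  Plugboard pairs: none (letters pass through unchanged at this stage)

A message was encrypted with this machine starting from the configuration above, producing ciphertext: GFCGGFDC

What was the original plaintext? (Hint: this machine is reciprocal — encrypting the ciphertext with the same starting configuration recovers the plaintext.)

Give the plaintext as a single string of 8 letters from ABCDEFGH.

Answer: CHGECHFA

Derivation:
Char 1 ('G'): step: R->0, L->3 (L advanced); G->plug->G->R->D->L->E->refl->F->L'->H->R'->C->plug->C
Char 2 ('F'): step: R->1, L=3; F->plug->F->R->C->L->H->refl->G->L'->F->R'->H->plug->H
Char 3 ('C'): step: R->2, L=3; C->plug->C->R->A->L->C->refl->D->L'->E->R'->G->plug->G
Char 4 ('G'): step: R->3, L=3; G->plug->G->R->C->L->H->refl->G->L'->F->R'->E->plug->E
Char 5 ('G'): step: R->4, L=3; G->plug->G->R->D->L->E->refl->F->L'->H->R'->C->plug->C
Char 6 ('F'): step: R->5, L=3; F->plug->F->R->C->L->H->refl->G->L'->F->R'->H->plug->H
Char 7 ('D'): step: R->6, L=3; D->plug->D->R->H->L->F->refl->E->L'->D->R'->F->plug->F
Char 8 ('C'): step: R->7, L=3; C->plug->C->R->G->L->A->refl->B->L'->B->R'->A->plug->A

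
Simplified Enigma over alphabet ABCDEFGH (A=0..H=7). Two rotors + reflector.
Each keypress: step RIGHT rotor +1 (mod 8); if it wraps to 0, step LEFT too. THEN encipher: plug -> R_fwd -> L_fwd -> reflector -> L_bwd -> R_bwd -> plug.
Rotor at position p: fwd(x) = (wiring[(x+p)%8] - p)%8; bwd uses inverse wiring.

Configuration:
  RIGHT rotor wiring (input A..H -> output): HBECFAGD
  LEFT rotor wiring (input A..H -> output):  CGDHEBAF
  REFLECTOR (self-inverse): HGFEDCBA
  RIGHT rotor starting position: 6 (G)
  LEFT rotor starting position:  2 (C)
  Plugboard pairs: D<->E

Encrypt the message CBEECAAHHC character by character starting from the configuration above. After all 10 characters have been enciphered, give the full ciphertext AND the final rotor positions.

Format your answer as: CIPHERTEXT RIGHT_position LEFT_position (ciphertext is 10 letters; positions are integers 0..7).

Char 1 ('C'): step: R->7, L=2; C->plug->C->R->C->L->C->refl->F->L'->B->R'->G->plug->G
Char 2 ('B'): step: R->0, L->3 (L advanced); B->plug->B->R->B->L->B->refl->G->L'->C->R'->D->plug->E
Char 3 ('E'): step: R->1, L=3; E->plug->D->R->E->L->C->refl->F->L'->D->R'->B->plug->B
Char 4 ('E'): step: R->2, L=3; E->plug->D->R->G->L->D->refl->E->L'->A->R'->B->plug->B
Char 5 ('C'): step: R->3, L=3; C->plug->C->R->F->L->H->refl->A->L'->H->R'->A->plug->A
Char 6 ('A'): step: R->4, L=3; A->plug->A->R->B->L->B->refl->G->L'->C->R'->C->plug->C
Char 7 ('A'): step: R->5, L=3; A->plug->A->R->D->L->F->refl->C->L'->E->R'->E->plug->D
Char 8 ('H'): step: R->6, L=3; H->plug->H->R->C->L->G->refl->B->L'->B->R'->C->plug->C
Char 9 ('H'): step: R->7, L=3; H->plug->H->R->H->L->A->refl->H->L'->F->R'->D->plug->E
Char 10 ('C'): step: R->0, L->4 (L advanced); C->plug->C->R->E->L->G->refl->B->L'->D->R'->H->plug->H
Final: ciphertext=GEBBACDCEH, RIGHT=0, LEFT=4

Answer: GEBBACDCEH 0 4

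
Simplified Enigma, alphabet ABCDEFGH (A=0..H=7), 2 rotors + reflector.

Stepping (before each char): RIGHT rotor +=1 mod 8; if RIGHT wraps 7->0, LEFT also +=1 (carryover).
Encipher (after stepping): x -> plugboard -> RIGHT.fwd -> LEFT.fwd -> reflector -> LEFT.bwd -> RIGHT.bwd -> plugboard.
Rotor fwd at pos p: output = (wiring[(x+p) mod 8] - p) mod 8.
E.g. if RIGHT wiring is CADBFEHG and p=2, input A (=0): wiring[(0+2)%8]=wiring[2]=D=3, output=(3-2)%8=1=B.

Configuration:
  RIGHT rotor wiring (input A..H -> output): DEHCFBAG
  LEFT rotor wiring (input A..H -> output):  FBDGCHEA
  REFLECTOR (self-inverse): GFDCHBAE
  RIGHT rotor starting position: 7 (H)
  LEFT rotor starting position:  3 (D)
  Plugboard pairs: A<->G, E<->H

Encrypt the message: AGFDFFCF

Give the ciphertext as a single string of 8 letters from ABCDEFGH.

Char 1 ('A'): step: R->0, L->4 (L advanced); A->plug->G->R->A->L->G->refl->A->L'->C->R'->D->plug->D
Char 2 ('G'): step: R->1, L=4; G->plug->A->R->D->L->E->refl->H->L'->G->R'->B->plug->B
Char 3 ('F'): step: R->2, L=4; F->plug->F->R->E->L->B->refl->F->L'->F->R'->A->plug->G
Char 4 ('D'): step: R->3, L=4; D->plug->D->R->F->L->F->refl->B->L'->E->R'->H->plug->E
Char 5 ('F'): step: R->4, L=4; F->plug->F->R->A->L->G->refl->A->L'->C->R'->D->plug->D
Char 6 ('F'): step: R->5, L=4; F->plug->F->R->C->L->A->refl->G->L'->A->R'->H->plug->E
Char 7 ('C'): step: R->6, L=4; C->plug->C->R->F->L->F->refl->B->L'->E->R'->F->plug->F
Char 8 ('F'): step: R->7, L=4; F->plug->F->R->G->L->H->refl->E->L'->D->R'->E->plug->H

Answer: DBGEDEFH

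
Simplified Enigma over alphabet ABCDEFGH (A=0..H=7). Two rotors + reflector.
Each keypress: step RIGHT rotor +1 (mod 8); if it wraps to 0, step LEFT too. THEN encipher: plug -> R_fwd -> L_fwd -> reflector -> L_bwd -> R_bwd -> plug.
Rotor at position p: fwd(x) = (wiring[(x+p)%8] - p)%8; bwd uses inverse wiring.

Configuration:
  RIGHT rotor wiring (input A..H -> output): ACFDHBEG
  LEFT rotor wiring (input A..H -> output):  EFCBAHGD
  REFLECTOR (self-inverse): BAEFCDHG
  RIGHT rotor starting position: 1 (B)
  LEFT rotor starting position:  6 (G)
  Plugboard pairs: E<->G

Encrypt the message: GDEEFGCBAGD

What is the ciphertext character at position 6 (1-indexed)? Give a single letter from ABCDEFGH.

Char 1 ('G'): step: R->2, L=6; G->plug->E->R->C->L->G->refl->H->L'->D->R'->A->plug->A
Char 2 ('D'): step: R->3, L=6; D->plug->D->R->B->L->F->refl->D->L'->F->R'->F->plug->F
Char 3 ('E'): step: R->4, L=6; E->plug->G->R->B->L->F->refl->D->L'->F->R'->B->plug->B
Char 4 ('E'): step: R->5, L=6; E->plug->G->R->G->L->C->refl->E->L'->E->R'->A->plug->A
Char 5 ('F'): step: R->6, L=6; F->plug->F->R->F->L->D->refl->F->L'->B->R'->G->plug->E
Char 6 ('G'): step: R->7, L=6; G->plug->E->R->E->L->E->refl->C->L'->G->R'->D->plug->D

D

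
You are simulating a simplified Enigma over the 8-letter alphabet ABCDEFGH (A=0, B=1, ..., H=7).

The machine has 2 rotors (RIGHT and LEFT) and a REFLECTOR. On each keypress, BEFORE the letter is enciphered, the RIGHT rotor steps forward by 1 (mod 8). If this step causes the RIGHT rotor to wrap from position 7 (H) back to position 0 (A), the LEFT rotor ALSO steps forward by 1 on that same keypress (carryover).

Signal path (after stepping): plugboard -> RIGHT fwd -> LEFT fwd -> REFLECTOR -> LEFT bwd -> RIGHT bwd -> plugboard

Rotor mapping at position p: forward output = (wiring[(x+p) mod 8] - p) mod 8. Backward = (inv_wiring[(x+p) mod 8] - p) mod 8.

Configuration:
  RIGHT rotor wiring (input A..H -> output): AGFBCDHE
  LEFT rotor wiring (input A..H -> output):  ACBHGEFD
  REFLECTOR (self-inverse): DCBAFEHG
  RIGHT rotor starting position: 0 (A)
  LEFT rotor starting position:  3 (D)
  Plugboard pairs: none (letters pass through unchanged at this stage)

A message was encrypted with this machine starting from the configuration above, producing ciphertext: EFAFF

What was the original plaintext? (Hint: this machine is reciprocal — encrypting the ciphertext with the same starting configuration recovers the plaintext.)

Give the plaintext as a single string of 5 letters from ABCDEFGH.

Answer: GABCH

Derivation:
Char 1 ('E'): step: R->1, L=3; E->plug->E->R->C->L->B->refl->C->L'->D->R'->G->plug->G
Char 2 ('F'): step: R->2, L=3; F->plug->F->R->C->L->B->refl->C->L'->D->R'->A->plug->A
Char 3 ('A'): step: R->3, L=3; A->plug->A->R->G->L->H->refl->G->L'->H->R'->B->plug->B
Char 4 ('F'): step: R->4, L=3; F->plug->F->R->C->L->B->refl->C->L'->D->R'->C->plug->C
Char 5 ('F'): step: R->5, L=3; F->plug->F->R->A->L->E->refl->F->L'->F->R'->H->plug->H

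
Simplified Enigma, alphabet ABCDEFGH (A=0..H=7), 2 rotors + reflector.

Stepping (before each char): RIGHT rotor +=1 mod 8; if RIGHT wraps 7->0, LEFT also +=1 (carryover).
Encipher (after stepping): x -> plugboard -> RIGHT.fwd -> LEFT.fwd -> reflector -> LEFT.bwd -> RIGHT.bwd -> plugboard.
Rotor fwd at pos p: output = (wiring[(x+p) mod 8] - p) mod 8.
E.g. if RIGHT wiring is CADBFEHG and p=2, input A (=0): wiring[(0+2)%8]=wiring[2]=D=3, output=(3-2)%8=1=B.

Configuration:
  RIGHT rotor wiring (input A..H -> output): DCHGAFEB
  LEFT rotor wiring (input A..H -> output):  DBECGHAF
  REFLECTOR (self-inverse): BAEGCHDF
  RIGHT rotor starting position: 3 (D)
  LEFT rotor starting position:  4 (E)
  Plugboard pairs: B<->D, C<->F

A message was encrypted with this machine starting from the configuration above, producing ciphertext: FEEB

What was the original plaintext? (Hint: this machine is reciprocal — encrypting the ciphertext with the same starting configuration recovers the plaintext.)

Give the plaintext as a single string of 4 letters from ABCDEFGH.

Answer: HFHA

Derivation:
Char 1 ('F'): step: R->4, L=4; F->plug->C->R->A->L->C->refl->E->L'->C->R'->H->plug->H
Char 2 ('E'): step: R->5, L=4; E->plug->E->R->F->L->F->refl->H->L'->E->R'->C->plug->F
Char 3 ('E'): step: R->6, L=4; E->plug->E->R->B->L->D->refl->G->L'->H->R'->H->plug->H
Char 4 ('B'): step: R->7, L=4; B->plug->D->R->A->L->C->refl->E->L'->C->R'->A->plug->A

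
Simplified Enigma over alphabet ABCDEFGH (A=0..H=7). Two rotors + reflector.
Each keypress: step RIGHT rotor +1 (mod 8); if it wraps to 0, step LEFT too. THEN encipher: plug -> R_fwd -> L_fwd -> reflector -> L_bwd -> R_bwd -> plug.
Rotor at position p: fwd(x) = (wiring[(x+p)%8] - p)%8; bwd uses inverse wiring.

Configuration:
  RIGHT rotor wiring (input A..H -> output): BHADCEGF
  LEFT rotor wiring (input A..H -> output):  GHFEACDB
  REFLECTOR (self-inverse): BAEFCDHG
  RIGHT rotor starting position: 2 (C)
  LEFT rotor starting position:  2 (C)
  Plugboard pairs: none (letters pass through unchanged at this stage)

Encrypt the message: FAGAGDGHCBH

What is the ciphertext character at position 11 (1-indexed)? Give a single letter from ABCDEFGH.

Char 1 ('F'): step: R->3, L=2; F->plug->F->R->G->L->E->refl->C->L'->B->R'->C->plug->C
Char 2 ('A'): step: R->4, L=2; A->plug->A->R->G->L->E->refl->C->L'->B->R'->D->plug->D
Char 3 ('G'): step: R->5, L=2; G->plug->G->R->G->L->E->refl->C->L'->B->R'->B->plug->B
Char 4 ('A'): step: R->6, L=2; A->plug->A->R->A->L->D->refl->F->L'->H->R'->B->plug->B
Char 5 ('G'): step: R->7, L=2; G->plug->G->R->F->L->H->refl->G->L'->C->R'->B->plug->B
Char 6 ('D'): step: R->0, L->3 (L advanced); D->plug->D->R->D->L->A->refl->B->L'->A->R'->C->plug->C
Char 7 ('G'): step: R->1, L=3; G->plug->G->R->E->L->G->refl->H->L'->C->R'->C->plug->C
Char 8 ('H'): step: R->2, L=3; H->plug->H->R->F->L->D->refl->F->L'->B->R'->B->plug->B
Char 9 ('C'): step: R->3, L=3; C->plug->C->R->B->L->F->refl->D->L'->F->R'->H->plug->H
Char 10 ('B'): step: R->4, L=3; B->plug->B->R->A->L->B->refl->A->L'->D->R'->F->plug->F
Char 11 ('H'): step: R->5, L=3; H->plug->H->R->F->L->D->refl->F->L'->B->R'->B->plug->B

B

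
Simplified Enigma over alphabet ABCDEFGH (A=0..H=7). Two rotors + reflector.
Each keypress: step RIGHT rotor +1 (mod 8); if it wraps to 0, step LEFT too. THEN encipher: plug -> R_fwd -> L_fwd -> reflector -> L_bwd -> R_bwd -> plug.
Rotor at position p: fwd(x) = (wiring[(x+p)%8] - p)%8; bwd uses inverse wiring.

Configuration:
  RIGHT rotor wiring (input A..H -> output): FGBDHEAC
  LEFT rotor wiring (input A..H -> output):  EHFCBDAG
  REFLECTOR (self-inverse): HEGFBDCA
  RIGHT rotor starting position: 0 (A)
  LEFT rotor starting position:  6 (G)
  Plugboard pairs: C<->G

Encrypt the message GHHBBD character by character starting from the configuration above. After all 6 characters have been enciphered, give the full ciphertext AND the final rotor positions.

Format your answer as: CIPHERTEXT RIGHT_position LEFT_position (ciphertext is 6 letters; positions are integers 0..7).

Answer: BBEFGA 6 6

Derivation:
Char 1 ('G'): step: R->1, L=6; G->plug->C->R->C->L->G->refl->C->L'->A->R'->B->plug->B
Char 2 ('H'): step: R->2, L=6; H->plug->H->R->E->L->H->refl->A->L'->B->R'->B->plug->B
Char 3 ('H'): step: R->3, L=6; H->plug->H->R->G->L->D->refl->F->L'->H->R'->E->plug->E
Char 4 ('B'): step: R->4, L=6; B->plug->B->R->A->L->C->refl->G->L'->C->R'->F->plug->F
Char 5 ('B'): step: R->5, L=6; B->plug->B->R->D->L->B->refl->E->L'->F->R'->C->plug->G
Char 6 ('D'): step: R->6, L=6; D->plug->D->R->A->L->C->refl->G->L'->C->R'->A->plug->A
Final: ciphertext=BBEFGA, RIGHT=6, LEFT=6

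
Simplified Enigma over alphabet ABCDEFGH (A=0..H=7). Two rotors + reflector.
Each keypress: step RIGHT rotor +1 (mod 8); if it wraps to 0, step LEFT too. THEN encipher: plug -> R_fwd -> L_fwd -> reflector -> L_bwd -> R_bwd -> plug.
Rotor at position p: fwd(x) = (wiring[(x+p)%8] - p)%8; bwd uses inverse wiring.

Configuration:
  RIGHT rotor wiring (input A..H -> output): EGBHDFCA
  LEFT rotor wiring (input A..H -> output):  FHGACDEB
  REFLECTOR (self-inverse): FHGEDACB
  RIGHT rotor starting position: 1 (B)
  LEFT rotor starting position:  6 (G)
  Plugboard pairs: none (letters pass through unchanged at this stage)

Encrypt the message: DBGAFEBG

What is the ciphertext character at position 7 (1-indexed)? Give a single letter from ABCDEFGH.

Char 1 ('D'): step: R->2, L=6; D->plug->D->R->D->L->B->refl->H->L'->C->R'->G->plug->G
Char 2 ('B'): step: R->3, L=6; B->plug->B->R->A->L->G->refl->C->L'->F->R'->E->plug->E
Char 3 ('G'): step: R->4, L=6; G->plug->G->R->F->L->C->refl->G->L'->A->R'->E->plug->E
Char 4 ('A'): step: R->5, L=6; A->plug->A->R->A->L->G->refl->C->L'->F->R'->B->plug->B
Char 5 ('F'): step: R->6, L=6; F->plug->F->R->B->L->D->refl->E->L'->G->R'->C->plug->C
Char 6 ('E'): step: R->7, L=6; E->plug->E->R->A->L->G->refl->C->L'->F->R'->B->plug->B
Char 7 ('B'): step: R->0, L->7 (L advanced); B->plug->B->R->G->L->E->refl->D->L'->F->R'->F->plug->F

F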